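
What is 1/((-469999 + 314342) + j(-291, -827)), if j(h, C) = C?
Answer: -1/156484 ≈ -6.3904e-6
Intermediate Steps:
1/((-469999 + 314342) + j(-291, -827)) = 1/((-469999 + 314342) - 827) = 1/(-155657 - 827) = 1/(-156484) = -1/156484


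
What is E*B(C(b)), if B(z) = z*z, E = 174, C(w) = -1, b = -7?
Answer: 174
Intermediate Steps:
B(z) = z²
E*B(C(b)) = 174*(-1)² = 174*1 = 174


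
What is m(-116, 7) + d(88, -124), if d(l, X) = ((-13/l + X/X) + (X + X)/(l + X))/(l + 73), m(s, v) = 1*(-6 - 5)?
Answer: -1396501/127512 ≈ -10.952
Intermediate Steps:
m(s, v) = -11 (m(s, v) = 1*(-11) = -11)
d(l, X) = (1 - 13/l + 2*X/(X + l))/(73 + l) (d(l, X) = ((-13/l + 1) + (2*X)/(X + l))/(73 + l) = ((1 - 13/l) + 2*X/(X + l))/(73 + l) = (1 - 13/l + 2*X/(X + l))/(73 + l))
m(-116, 7) + d(88, -124) = -11 + (88**2 - 13*(-124) - 13*88 + 3*(-124)*88)/(88*(88**2 + 73*(-124) + 73*88 - 124*88)) = -11 + (7744 + 1612 - 1144 - 32736)/(88*(7744 - 9052 + 6424 - 10912)) = -11 + (1/88)*(-24524)/(-5796) = -11 + (1/88)*(-1/5796)*(-24524) = -11 + 6131/127512 = -1396501/127512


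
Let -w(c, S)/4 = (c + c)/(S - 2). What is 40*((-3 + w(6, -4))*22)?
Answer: 4400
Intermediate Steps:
w(c, S) = -8*c/(-2 + S) (w(c, S) = -4*(c + c)/(S - 2) = -4*2*c/(-2 + S) = -8*c/(-2 + S))
40*((-3 + w(6, -4))*22) = 40*((-3 - 8*6/(-2 - 4))*22) = 40*((-3 - 8*6/(-6))*22) = 40*((-3 - 8*6*(-1/6))*22) = 40*((-3 + 8)*22) = 40*(5*22) = 40*110 = 4400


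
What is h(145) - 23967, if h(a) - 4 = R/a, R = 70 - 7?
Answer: -3474572/145 ≈ -23963.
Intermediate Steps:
R = 63
h(a) = 4 + 63/a
h(145) - 23967 = (4 + 63/145) - 23967 = 643/145 - 23967 = -3474572/145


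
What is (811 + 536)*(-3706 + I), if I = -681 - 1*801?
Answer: -6988236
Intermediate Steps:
I = -1482 (I = -681 - 801 = -1482)
(811 + 536)*(-3706 + I) = (811 + 536)*(-3706 - 1482) = 1347*(-5188) = -6988236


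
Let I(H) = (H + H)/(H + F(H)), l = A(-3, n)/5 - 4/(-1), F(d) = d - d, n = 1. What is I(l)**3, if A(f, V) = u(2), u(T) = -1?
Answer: 8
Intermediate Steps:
A(f, V) = -1
F(d) = 0
l = 19/5 (l = -1/5 - 4/(-1) = -1*1/5 - 4*(-1) = -1/5 + 4 = 19/5 ≈ 3.8000)
I(H) = 2 (I(H) = (H + H)/(H + 0) = (2*H)/H = 2)
I(l)**3 = 2**3 = 8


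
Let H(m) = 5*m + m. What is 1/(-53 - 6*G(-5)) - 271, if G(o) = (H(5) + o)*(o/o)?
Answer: -55014/203 ≈ -271.00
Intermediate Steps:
H(m) = 6*m
G(o) = 30 + o (G(o) = (6*5 + o)*(o/o) = (30 + o)*1 = 30 + o)
1/(-53 - 6*G(-5)) - 271 = 1/(-53 - 6*(30 - 5)) - 271 = 1/(-53 - 6*25) - 271 = 1/(-53 - 150) - 271 = 1/(-203) - 271 = -1/203 - 271 = -55014/203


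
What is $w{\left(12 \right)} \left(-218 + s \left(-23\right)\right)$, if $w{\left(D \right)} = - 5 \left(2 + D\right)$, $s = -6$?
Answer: $5600$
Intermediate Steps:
$w{\left(D \right)} = -10 - 5 D$
$w{\left(12 \right)} \left(-218 + s \left(-23\right)\right) = \left(-10 - 60\right) \left(-218 - -138\right) = \left(-10 - 60\right) \left(-218 + 138\right) = \left(-70\right) \left(-80\right) = 5600$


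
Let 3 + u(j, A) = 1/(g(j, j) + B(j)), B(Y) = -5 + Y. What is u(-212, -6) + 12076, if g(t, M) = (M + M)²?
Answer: 2167815808/179559 ≈ 12073.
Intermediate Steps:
g(t, M) = 4*M² (g(t, M) = (2*M)² = 4*M²)
u(j, A) = -3 + 1/(-5 + j + 4*j²) (u(j, A) = -3 + 1/(4*j² + (-5 + j)) = -3 + 1/(-5 + j + 4*j²))
u(-212, -6) + 12076 = (16 - 12*(-212)² - 3*(-212))/(-5 - 212 + 4*(-212)²) + 12076 = (16 - 12*44944 + 636)/(-5 - 212 + 4*44944) + 12076 = (16 - 539328 + 636)/(-5 - 212 + 179776) + 12076 = -538676/179559 + 12076 = 2167815808/179559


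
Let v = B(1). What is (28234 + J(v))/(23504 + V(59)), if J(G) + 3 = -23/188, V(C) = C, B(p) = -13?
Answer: 5307405/4429844 ≈ 1.1981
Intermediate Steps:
v = -13
J(G) = -587/188 (J(G) = -3 - 23/188 = -587/188)
(28234 + J(v))/(23504 + V(59)) = (28234 - 587/188)/(23504 + 59) = (5307405/188)/23563 = (5307405/188)*(1/23563) = 5307405/4429844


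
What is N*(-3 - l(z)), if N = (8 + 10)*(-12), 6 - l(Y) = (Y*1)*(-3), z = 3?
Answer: 3888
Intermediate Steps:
l(Y) = 6 + 3*Y (l(Y) = 6 - Y*1*(-3) = 6 - Y*(-3) = 6 - (-3)*Y = 6 + 3*Y)
N = -216 (N = 18*(-12) = -216)
N*(-3 - l(z)) = -216*(-3 - (6 + 3*3)) = -216*(-3 - (6 + 9)) = -216*(-3 - 1*15) = -216*(-3 - 15) = -216*(-18) = 3888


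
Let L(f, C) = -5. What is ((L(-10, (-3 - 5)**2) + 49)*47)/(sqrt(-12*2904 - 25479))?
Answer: -2068*I*sqrt(6703)/20109 ≈ -8.4197*I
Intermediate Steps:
((L(-10, (-3 - 5)**2) + 49)*47)/(sqrt(-12*2904 - 25479)) = ((-5 + 49)*47)/(sqrt(-12*2904 - 25479)) = (44*47)/(sqrt(-34848 - 25479)) = 2068/(sqrt(-60327)) = 2068/((3*I*sqrt(6703))) = 2068*(-I*sqrt(6703)/20109) = -2068*I*sqrt(6703)/20109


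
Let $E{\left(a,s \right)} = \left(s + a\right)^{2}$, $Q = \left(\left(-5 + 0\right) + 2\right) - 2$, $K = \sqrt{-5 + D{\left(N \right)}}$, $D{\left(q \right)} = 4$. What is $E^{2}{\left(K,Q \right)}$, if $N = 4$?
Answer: $\left(5 - i\right)^{4} \approx 476.0 - 480.0 i$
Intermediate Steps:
$K = i$ ($K = \sqrt{-5 + 4} = \sqrt{-1} = i \approx 1.0 i$)
$Q = -5$ ($Q = \left(-5 + 2\right) - 2 = -3 - 2 = -5$)
$E{\left(a,s \right)} = \left(a + s\right)^{2}$
$E^{2}{\left(K,Q \right)} = \left(\left(i - 5\right)^{2}\right)^{2} = \left(\left(-5 + i\right)^{2}\right)^{2} = \left(-5 + i\right)^{4}$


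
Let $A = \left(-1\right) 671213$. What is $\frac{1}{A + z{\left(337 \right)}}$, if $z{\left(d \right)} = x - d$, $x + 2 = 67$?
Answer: $- \frac{1}{671485} \approx -1.4892 \cdot 10^{-6}$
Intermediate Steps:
$A = -671213$
$x = 65$ ($x = -2 + 67 = 65$)
$z{\left(d \right)} = 65 - d$
$\frac{1}{A + z{\left(337 \right)}} = \frac{1}{-671213 + \left(65 - 337\right)} = \frac{1}{-671213 - 272} = \frac{1}{-671485} = - \frac{1}{671485}$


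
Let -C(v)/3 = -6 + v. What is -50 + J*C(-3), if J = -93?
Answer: -2561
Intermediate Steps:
C(v) = 18 - 3*v (C(v) = -3*(-6 + v) = 18 - 3*v)
-50 + J*C(-3) = -50 - 93*(18 - 3*(-3)) = -50 - 93*(18 + 9) = -50 - 93*27 = -50 - 2511 = -2561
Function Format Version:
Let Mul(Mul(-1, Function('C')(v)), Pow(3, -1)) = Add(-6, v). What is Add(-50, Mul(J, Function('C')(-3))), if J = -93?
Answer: -2561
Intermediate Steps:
Function('C')(v) = Add(18, Mul(-3, v)) (Function('C')(v) = Mul(-3, Add(-6, v)) = Add(18, Mul(-3, v)))
Add(-50, Mul(J, Function('C')(-3))) = Add(-50, Mul(-93, Add(18, Mul(-3, -3)))) = Add(-50, Mul(-93, Add(18, 9))) = Add(-50, Mul(-93, 27)) = Add(-50, -2511) = -2561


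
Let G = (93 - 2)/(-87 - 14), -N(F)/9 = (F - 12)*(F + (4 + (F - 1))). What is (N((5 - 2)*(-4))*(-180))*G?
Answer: -74299680/101 ≈ -7.3564e+5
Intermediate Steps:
N(F) = -9*(-12 + F)*(3 + 2*F) (N(F) = -9*(F - 12)*(F + (4 + (F - 1))) = -9*(-12 + F)*(F + (4 + (-1 + F))) = -9*(-12 + F)*(F + (3 + F)) = -9*(-12 + F)*(3 + 2*F))
G = -91/101 (G = 91/(-101) = 91*(-1/101) = -91/101 ≈ -0.90099)
(N((5 - 2)*(-4))*(-180))*G = ((324 - 18*16*(5 - 2)² + 189*((5 - 2)*(-4)))*(-180))*(-91/101) = ((324 - 18*(3*(-4))² + 189*(3*(-4)))*(-180))*(-91/101) = ((324 - 18*(-12)² + 189*(-12))*(-180))*(-91/101) = ((324 - 18*144 - 2268)*(-180))*(-91/101) = ((324 - 2592 - 2268)*(-180))*(-91/101) = -4536*(-180)*(-91/101) = 816480*(-91/101) = -74299680/101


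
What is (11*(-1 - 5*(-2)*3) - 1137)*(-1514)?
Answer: 1238452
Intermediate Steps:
(11*(-1 - 5*(-2)*3) - 1137)*(-1514) = (11*(-1 + 10*3) - 1137)*(-1514) = (11*(-1 + 30) - 1137)*(-1514) = (11*29 - 1137)*(-1514) = (319 - 1137)*(-1514) = -818*(-1514) = 1238452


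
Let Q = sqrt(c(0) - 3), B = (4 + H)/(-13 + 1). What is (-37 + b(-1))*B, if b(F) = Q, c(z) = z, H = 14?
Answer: 111/2 - 3*I*sqrt(3)/2 ≈ 55.5 - 2.5981*I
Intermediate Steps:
B = -3/2 (B = (4 + 14)/(-13 + 1) = 18/(-12) = 18*(-1/12) = -3/2 ≈ -1.5000)
Q = I*sqrt(3) (Q = sqrt(0 - 3) = sqrt(-3) = I*sqrt(3) ≈ 1.732*I)
b(F) = I*sqrt(3)
(-37 + b(-1))*B = (-37 + I*sqrt(3))*(-3/2) = 111/2 - 3*I*sqrt(3)/2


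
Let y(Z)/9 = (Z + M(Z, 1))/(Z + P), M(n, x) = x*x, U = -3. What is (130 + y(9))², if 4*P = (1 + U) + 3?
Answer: 26728900/1369 ≈ 19524.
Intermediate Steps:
M(n, x) = x²
P = ¼ (P = ((1 - 3) + 3)/4 = (-2 + 3)/4 = (¼)*1 = ¼ ≈ 0.25000)
y(Z) = 9*(1 + Z)/(¼ + Z) (y(Z) = 9*((Z + 1²)/(Z + ¼)) = 9*((Z + 1)/(¼ + Z)) = 9*((1 + Z)/(¼ + Z)) = 9*(1 + Z)/(¼ + Z))
(130 + y(9))² = (130 + 36*(1 + 9)/(1 + 4*9))² = (130 + 36*10/(1 + 36))² = (130 + 36*10/37)² = (130 + 36*(1/37)*10)² = (130 + 360/37)² = (5170/37)² = 26728900/1369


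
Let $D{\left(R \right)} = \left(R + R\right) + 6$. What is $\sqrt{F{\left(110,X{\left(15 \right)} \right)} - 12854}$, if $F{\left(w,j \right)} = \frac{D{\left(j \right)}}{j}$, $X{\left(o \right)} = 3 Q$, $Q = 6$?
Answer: $\frac{i \sqrt{115665}}{3} \approx 113.37 i$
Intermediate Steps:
$X{\left(o \right)} = 18$ ($X{\left(o \right)} = 3 \cdot 6 = 18$)
$D{\left(R \right)} = 6 + 2 R$ ($D{\left(R \right)} = 2 R + 6 = 6 + 2 R$)
$F{\left(w,j \right)} = \frac{6 + 2 j}{j}$
$\sqrt{F{\left(110,X{\left(15 \right)} \right)} - 12854} = \sqrt{\left(2 + \frac{6}{18}\right) - 12854} = \sqrt{\left(2 + 6 \cdot \frac{1}{18}\right) - 12854} = \sqrt{\left(2 + \frac{1}{3}\right) - 12854} = \sqrt{\frac{7}{3} - 12854} = \sqrt{- \frac{38555}{3}} = \frac{i \sqrt{115665}}{3}$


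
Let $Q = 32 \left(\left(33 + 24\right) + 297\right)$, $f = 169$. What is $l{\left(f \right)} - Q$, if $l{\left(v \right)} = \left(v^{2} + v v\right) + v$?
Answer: $45963$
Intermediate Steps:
$Q = 11328$ ($Q = 32 \left(57 + 297\right) = 32 \cdot 354 = 11328$)
$l{\left(v \right)} = v + 2 v^{2}$ ($l{\left(v \right)} = \left(v^{2} + v^{2}\right) + v = 2 v^{2} + v = v + 2 v^{2}$)
$l{\left(f \right)} - Q = 169 \left(1 + 2 \cdot 169\right) - 11328 = 169 \left(1 + 338\right) - 11328 = 169 \cdot 339 - 11328 = 57291 - 11328 = 45963$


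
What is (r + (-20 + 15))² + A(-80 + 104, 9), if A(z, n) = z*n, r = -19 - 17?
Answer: 1897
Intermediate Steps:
r = -36
A(z, n) = n*z
(r + (-20 + 15))² + A(-80 + 104, 9) = (-36 + (-20 + 15))² + 9*(-80 + 104) = (-36 - 5)² + 9*24 = (-41)² + 216 = 1681 + 216 = 1897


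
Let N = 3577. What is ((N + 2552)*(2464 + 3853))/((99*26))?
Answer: 4301877/286 ≈ 15042.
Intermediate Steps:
((N + 2552)*(2464 + 3853))/((99*26)) = ((3577 + 2552)*(2464 + 3853))/((99*26)) = (6129*6317)/2574 = 38716893*(1/2574) = 4301877/286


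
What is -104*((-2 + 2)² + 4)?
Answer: -416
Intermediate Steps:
-104*((-2 + 2)² + 4) = -104*(0² + 4) = -104*(0 + 4) = -104*4 = -416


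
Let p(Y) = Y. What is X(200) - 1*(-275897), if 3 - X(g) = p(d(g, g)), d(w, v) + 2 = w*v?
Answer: 235902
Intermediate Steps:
d(w, v) = -2 + v*w (d(w, v) = -2 + w*v = -2 + v*w)
X(g) = 5 - g² (X(g) = 3 - (-2 + g*g) = 3 - (-2 + g²) = 3 + (2 - g²) = 5 - g²)
X(200) - 1*(-275897) = (5 - 1*200²) - 1*(-275897) = (5 - 1*40000) + 275897 = (5 - 40000) + 275897 = -39995 + 275897 = 235902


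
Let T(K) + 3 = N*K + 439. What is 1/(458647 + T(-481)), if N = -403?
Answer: 1/652926 ≈ 1.5316e-6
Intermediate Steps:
T(K) = 436 - 403*K (T(K) = -3 + (-403*K + 439) = -3 + (439 - 403*K) = 436 - 403*K)
1/(458647 + T(-481)) = 1/(458647 + (436 - 403*(-481))) = 1/(458647 + (436 + 193843)) = 1/(458647 + 194279) = 1/652926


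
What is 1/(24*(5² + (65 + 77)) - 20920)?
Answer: -1/16912 ≈ -5.9130e-5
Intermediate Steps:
1/(24*(5² + (65 + 77)) - 20920) = 1/(24*(25 + 142) - 20920) = 1/(24*167 - 20920) = 1/(4008 - 20920) = 1/(-16912) = -1/16912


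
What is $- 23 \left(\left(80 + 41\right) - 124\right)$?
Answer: $69$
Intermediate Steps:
$- 23 \left(\left(80 + 41\right) - 124\right) = - 23 \left(121 - 124\right) = \left(-23\right) \left(-3\right) = 69$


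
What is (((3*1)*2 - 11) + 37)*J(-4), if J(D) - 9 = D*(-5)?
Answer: 928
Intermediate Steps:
J(D) = 9 - 5*D (J(D) = 9 + D*(-5) = 9 - 5*D)
(((3*1)*2 - 11) + 37)*J(-4) = (((3*1)*2 - 11) + 37)*(9 - 5*(-4)) = ((3*2 - 11) + 37)*(9 + 20) = ((6 - 11) + 37)*29 = (-5 + 37)*29 = 32*29 = 928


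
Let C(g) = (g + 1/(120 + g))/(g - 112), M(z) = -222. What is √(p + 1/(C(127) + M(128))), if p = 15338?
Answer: √96000896076911/79114 ≈ 123.85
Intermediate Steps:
C(g) = (g + 1/(120 + g))/(-112 + g)
√(p + 1/(C(127) + M(128))) = √(15338 + 1/((1 + 127² + 120*127)/(-13440 + 127² + 8*127) - 222)) = √(15338 + 1/((1 + 16129 + 15240)/(-13440 + 16129 + 1016) - 222)) = √(15338 + 1/(31370/3705 - 222)) = √(15338 + 1/((1/3705)*31370 - 222)) = √(15338 + 1/(6274/741 - 222)) = √(15338 + 1/(-158228/741)) = √(15338 - 741/158228) = √(2426900323/158228) = √96000896076911/79114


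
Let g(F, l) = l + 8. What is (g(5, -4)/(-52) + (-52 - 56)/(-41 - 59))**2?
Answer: 106276/105625 ≈ 1.0062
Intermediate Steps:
g(F, l) = 8 + l
(g(5, -4)/(-52) + (-52 - 56)/(-41 - 59))**2 = ((8 - 4)/(-52) + (-52 - 56)/(-41 - 59))**2 = (4*(-1/52) - 108/(-100))**2 = (-1/13 - 108*(-1/100))**2 = (-1/13 + 27/25)**2 = (326/325)**2 = 106276/105625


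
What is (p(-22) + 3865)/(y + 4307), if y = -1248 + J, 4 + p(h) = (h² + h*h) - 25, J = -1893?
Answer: 2402/583 ≈ 4.1201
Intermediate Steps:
p(h) = -29 + 2*h² (p(h) = -4 + ((h² + h*h) - 25) = -4 + ((h² + h²) - 25) = -4 + (2*h² - 25) = -4 + (-25 + 2*h²) = -29 + 2*h²)
y = -3141 (y = -1248 - 1893 = -3141)
(p(-22) + 3865)/(y + 4307) = ((-29 + 2*(-22)²) + 3865)/(-3141 + 4307) = ((-29 + 2*484) + 3865)/1166 = ((-29 + 968) + 3865)*(1/1166) = (939 + 3865)*(1/1166) = 4804*(1/1166) = 2402/583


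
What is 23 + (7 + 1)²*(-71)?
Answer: -4521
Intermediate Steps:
23 + (7 + 1)²*(-71) = 23 + 8²*(-71) = 23 + 64*(-71) = 23 - 4544 = -4521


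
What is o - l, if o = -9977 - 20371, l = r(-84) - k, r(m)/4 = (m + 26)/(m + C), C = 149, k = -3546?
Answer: -2202878/65 ≈ -33890.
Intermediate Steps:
r(m) = 4*(26 + m)/(149 + m) (r(m) = 4*((m + 26)/(m + 149)) = 4*((26 + m)/(149 + m)) = 4*(26 + m)/(149 + m))
l = 230258/65 (l = 4*(26 - 84)/(149 - 84) - 1*(-3546) = 4*(-58)/65 + 3546 = 4*(1/65)*(-58) + 3546 = -232/65 + 3546 = 230258/65 ≈ 3542.4)
o = -30348
o - l = -30348 - 1*230258/65 = -30348 - 230258/65 = -2202878/65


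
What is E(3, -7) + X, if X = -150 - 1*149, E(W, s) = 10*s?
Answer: -369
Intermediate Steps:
X = -299 (X = -150 - 149 = -299)
E(3, -7) + X = 10*(-7) - 299 = -70 - 299 = -369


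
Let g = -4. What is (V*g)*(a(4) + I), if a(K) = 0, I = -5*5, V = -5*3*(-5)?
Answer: 7500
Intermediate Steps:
V = 75 (V = -15*(-5) = 75)
I = -25
(V*g)*(a(4) + I) = (75*(-4))*(0 - 25) = -300*(-25) = 7500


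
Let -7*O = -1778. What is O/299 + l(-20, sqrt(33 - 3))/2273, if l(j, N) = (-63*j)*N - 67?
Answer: 557309/679627 + 1260*sqrt(30)/2273 ≈ 3.8562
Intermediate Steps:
O = 254 (O = -1/7*(-1778) = 254)
l(j, N) = -67 - 63*N*j (l(j, N) = -63*N*j - 67 = -67 - 63*N*j)
O/299 + l(-20, sqrt(33 - 3))/2273 = 254/299 + (-67 - 63*sqrt(33 - 3)*(-20))/2273 = 254*(1/299) + (-67 - 63*sqrt(30)*(-20))*(1/2273) = 254/299 + (-67 + 1260*sqrt(30))*(1/2273) = 254/299 + (-67/2273 + 1260*sqrt(30)/2273) = 557309/679627 + 1260*sqrt(30)/2273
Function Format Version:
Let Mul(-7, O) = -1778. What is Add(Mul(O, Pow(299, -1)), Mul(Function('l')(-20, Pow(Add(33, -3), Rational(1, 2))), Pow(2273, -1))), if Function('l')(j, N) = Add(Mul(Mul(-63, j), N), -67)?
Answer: Add(Rational(557309, 679627), Mul(Rational(1260, 2273), Pow(30, Rational(1, 2)))) ≈ 3.8562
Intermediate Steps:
O = 254 (O = Mul(Rational(-1, 7), -1778) = 254)
Function('l')(j, N) = Add(-67, Mul(-63, N, j)) (Function('l')(j, N) = Add(Mul(-63, N, j), -67) = Add(-67, Mul(-63, N, j)))
Add(Mul(O, Pow(299, -1)), Mul(Function('l')(-20, Pow(Add(33, -3), Rational(1, 2))), Pow(2273, -1))) = Add(Mul(254, Pow(299, -1)), Mul(Add(-67, Mul(-63, Pow(Add(33, -3), Rational(1, 2)), -20)), Pow(2273, -1))) = Add(Mul(254, Rational(1, 299)), Mul(Add(-67, Mul(-63, Pow(30, Rational(1, 2)), -20)), Rational(1, 2273))) = Add(Rational(254, 299), Mul(Add(-67, Mul(1260, Pow(30, Rational(1, 2)))), Rational(1, 2273))) = Add(Rational(254, 299), Add(Rational(-67, 2273), Mul(Rational(1260, 2273), Pow(30, Rational(1, 2))))) = Add(Rational(557309, 679627), Mul(Rational(1260, 2273), Pow(30, Rational(1, 2))))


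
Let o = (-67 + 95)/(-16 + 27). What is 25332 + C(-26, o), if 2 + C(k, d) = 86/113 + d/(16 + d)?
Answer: 145981967/5763 ≈ 25331.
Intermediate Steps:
o = 28/11 ≈ 2.5455
C(k, d) = -140/113 + d/(16 + d) (C(k, d) = -2 + (86/113 + d/(16 + d)) = -140/113 + d/(16 + d))
25332 + C(-26, o) = 25332 + (-2240 - 27*28/11)/(113*(16 + 28/11)) = 25332 + (-2240 - 756/11)/(113*(204/11)) = 25332 + (1/113)*(11/204)*(-25396/11) = 25332 - 6349/5763 = 145981967/5763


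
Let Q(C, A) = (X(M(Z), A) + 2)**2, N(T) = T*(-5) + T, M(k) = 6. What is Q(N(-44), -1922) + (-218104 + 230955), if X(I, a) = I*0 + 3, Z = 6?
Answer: 12876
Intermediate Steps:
N(T) = -4*T (N(T) = -5*T + T = -4*T)
X(I, a) = 3 (X(I, a) = 0 + 3 = 3)
Q(C, A) = 25 (Q(C, A) = (3 + 2)**2 = 5**2 = 25)
Q(N(-44), -1922) + (-218104 + 230955) = 25 + (-218104 + 230955) = 25 + 12851 = 12876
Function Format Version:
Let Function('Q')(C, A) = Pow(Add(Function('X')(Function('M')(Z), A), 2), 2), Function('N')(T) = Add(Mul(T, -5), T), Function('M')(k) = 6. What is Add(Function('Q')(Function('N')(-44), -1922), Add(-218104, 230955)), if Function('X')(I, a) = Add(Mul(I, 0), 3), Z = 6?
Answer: 12876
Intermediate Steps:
Function('N')(T) = Mul(-4, T) (Function('N')(T) = Add(Mul(-5, T), T) = Mul(-4, T))
Function('X')(I, a) = 3 (Function('X')(I, a) = Add(0, 3) = 3)
Function('Q')(C, A) = 25 (Function('Q')(C, A) = Pow(Add(3, 2), 2) = Pow(5, 2) = 25)
Add(Function('Q')(Function('N')(-44), -1922), Add(-218104, 230955)) = Add(25, Add(-218104, 230955)) = Add(25, 12851) = 12876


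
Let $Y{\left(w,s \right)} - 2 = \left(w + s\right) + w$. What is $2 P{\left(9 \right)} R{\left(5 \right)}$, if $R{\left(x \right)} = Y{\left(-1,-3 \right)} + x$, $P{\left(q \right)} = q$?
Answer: $36$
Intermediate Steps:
$Y{\left(w,s \right)} = 2 + s + 2 w$ ($Y{\left(w,s \right)} = 2 + \left(\left(w + s\right) + w\right) = 2 + \left(\left(s + w\right) + w\right) = 2 + \left(s + 2 w\right) = 2 + s + 2 w$)
$R{\left(x \right)} = -3 + x$ ($R{\left(x \right)} = \left(2 - 3 + 2 \left(-1\right)\right) + x = \left(2 - 3 - 2\right) + x = -3 + x$)
$2 P{\left(9 \right)} R{\left(5 \right)} = 2 \cdot 9 \left(-3 + 5\right) = 18 \cdot 2 = 36$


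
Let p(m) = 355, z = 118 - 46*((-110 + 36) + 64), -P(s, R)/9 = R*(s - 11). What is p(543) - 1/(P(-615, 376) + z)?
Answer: 752231509/2118962 ≈ 355.00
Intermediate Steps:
P(s, R) = -9*R*(-11 + s) (P(s, R) = -9*R*(s - 11) = -9*R*(-11 + s))
z = 578 (z = 118 - 46*(-74 + 64) = 118 - 46*(-10) = 118 + 460 = 578)
p(543) - 1/(P(-615, 376) + z) = 355 - 1/(9*376*(11 - 1*(-615)) + 578) = 355 - 1/(9*376*(11 + 615) + 578) = 355 - 1/(9*376*626 + 578) = 355 - 1/(2118384 + 578) = 355 - 1/2118962 = 752231509/2118962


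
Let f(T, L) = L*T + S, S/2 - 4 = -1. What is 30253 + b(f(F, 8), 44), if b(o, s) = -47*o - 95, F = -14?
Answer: 35140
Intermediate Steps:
S = 6 (S = 8 + 2*(-1) = 8 - 2 = 6)
f(T, L) = 6 + L*T (f(T, L) = L*T + 6 = 6 + L*T)
b(o, s) = -95 - 47*o
30253 + b(f(F, 8), 44) = 30253 + (-95 - 47*(6 + 8*(-14))) = 30253 + (-95 - 47*(6 - 112)) = 30253 + (-95 - 47*(-106)) = 30253 + (-95 + 4982) = 30253 + 4887 = 35140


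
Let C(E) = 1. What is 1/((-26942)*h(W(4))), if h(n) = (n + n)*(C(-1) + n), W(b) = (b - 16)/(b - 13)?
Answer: -9/1508752 ≈ -5.9652e-6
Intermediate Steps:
W(b) = (-16 + b)/(-13 + b)
h(n) = 2*n*(1 + n) (h(n) = (n + n)*(1 + n) = (2*n)*(1 + n) = 2*n*(1 + n))
1/((-26942)*h(W(4))) = 1/((-26942)*((2*((-16 + 4)/(-13 + 4))*(1 + (-16 + 4)/(-13 + 4))))) = -3/(8*(1 - 12/(-9)))/26942 = -3/(8*(1 - ⅑*(-12)))/26942 = -3/(8*(1 + 4/3))/26942 = -1/(26942*(2*(4/3)*(7/3))) = -1/(26942*56/9) = -1/26942*9/56 = -9/1508752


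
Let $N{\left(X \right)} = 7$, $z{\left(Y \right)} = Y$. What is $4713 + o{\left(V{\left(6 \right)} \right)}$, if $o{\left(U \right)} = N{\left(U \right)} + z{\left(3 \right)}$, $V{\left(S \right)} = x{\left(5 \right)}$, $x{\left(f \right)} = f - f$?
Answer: $4723$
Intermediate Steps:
$x{\left(f \right)} = 0$
$V{\left(S \right)} = 0$
$o{\left(U \right)} = 10$ ($o{\left(U \right)} = 7 + 3 = 10$)
$4713 + o{\left(V{\left(6 \right)} \right)} = 4713 + 10 = 4723$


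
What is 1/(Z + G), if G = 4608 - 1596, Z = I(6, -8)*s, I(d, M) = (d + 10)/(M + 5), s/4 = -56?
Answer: 3/12620 ≈ 0.00023772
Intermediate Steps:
s = -224 (s = 4*(-56) = -224)
I(d, M) = (10 + d)/(5 + M)
Z = 3584/3 (Z = ((10 + 6)/(5 - 8))*(-224) = (16/(-3))*(-224) = -1/3*16*(-224) = -16/3*(-224) = 3584/3 ≈ 1194.7)
G = 3012
1/(Z + G) = 1/(3584/3 + 3012) = 1/(12620/3) = 3/12620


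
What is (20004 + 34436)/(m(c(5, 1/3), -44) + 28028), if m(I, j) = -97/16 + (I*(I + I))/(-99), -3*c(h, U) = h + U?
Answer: 6984869760/3595318477 ≈ 1.9428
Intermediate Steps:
c(h, U) = -U/3 - h/3 (c(h, U) = -(h + U)/3 = -(U + h)/3 = -U/3 - h/3)
m(I, j) = -97/16 - 2*I²/99 (m(I, j) = -97*1/16 + (I*(2*I))*(-1/99) = -97/16 + (2*I²)*(-1/99) = -97/16 - 2*I²/99)
(20004 + 34436)/(m(c(5, 1/3), -44) + 28028) = (20004 + 34436)/((-97/16 - 2*(-1/(3*3) - ⅓*5)²/99) + 28028) = 54440/((-97/16 - 2*(-1/(3*3) - 5/3)²/99) + 28028) = 54440/((-97/16 - 2*(-⅓*⅓ - 5/3)²/99) + 28028) = 54440/((-97/16 - 2*(-⅑ - 5/3)²/99) + 28028) = 54440/((-97/16 - 2*(-16/9)²/99) + 28028) = 54440/((-97/16 - 2/99*256/81) + 28028) = 54440/((-97/16 - 512/8019) + 28028) = 54440/(-786035/128304 + 28028) = 54440/(3595318477/128304) = 54440*(128304/3595318477) = 6984869760/3595318477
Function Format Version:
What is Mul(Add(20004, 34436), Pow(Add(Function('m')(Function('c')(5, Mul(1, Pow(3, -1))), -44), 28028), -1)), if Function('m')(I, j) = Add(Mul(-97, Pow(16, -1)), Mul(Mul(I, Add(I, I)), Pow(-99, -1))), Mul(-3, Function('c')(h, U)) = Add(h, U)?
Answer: Rational(6984869760, 3595318477) ≈ 1.9428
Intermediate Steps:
Function('c')(h, U) = Add(Mul(Rational(-1, 3), U), Mul(Rational(-1, 3), h)) (Function('c')(h, U) = Mul(Rational(-1, 3), Add(h, U)) = Mul(Rational(-1, 3), Add(U, h)) = Add(Mul(Rational(-1, 3), U), Mul(Rational(-1, 3), h)))
Function('m')(I, j) = Add(Rational(-97, 16), Mul(Rational(-2, 99), Pow(I, 2))) (Function('m')(I, j) = Add(Mul(-97, Rational(1, 16)), Mul(Mul(I, Mul(2, I)), Rational(-1, 99))) = Add(Rational(-97, 16), Mul(Mul(2, Pow(I, 2)), Rational(-1, 99))) = Add(Rational(-97, 16), Mul(Rational(-2, 99), Pow(I, 2))))
Mul(Add(20004, 34436), Pow(Add(Function('m')(Function('c')(5, Mul(1, Pow(3, -1))), -44), 28028), -1)) = Mul(Add(20004, 34436), Pow(Add(Add(Rational(-97, 16), Mul(Rational(-2, 99), Pow(Add(Mul(Rational(-1, 3), Mul(1, Pow(3, -1))), Mul(Rational(-1, 3), 5)), 2))), 28028), -1)) = Mul(54440, Pow(Add(Add(Rational(-97, 16), Mul(Rational(-2, 99), Pow(Add(Mul(Rational(-1, 3), Mul(1, Rational(1, 3))), Rational(-5, 3)), 2))), 28028), -1)) = Mul(54440, Pow(Add(Add(Rational(-97, 16), Mul(Rational(-2, 99), Pow(Add(Mul(Rational(-1, 3), Rational(1, 3)), Rational(-5, 3)), 2))), 28028), -1)) = Mul(54440, Pow(Add(Add(Rational(-97, 16), Mul(Rational(-2, 99), Pow(Add(Rational(-1, 9), Rational(-5, 3)), 2))), 28028), -1)) = Mul(54440, Pow(Add(Add(Rational(-97, 16), Mul(Rational(-2, 99), Pow(Rational(-16, 9), 2))), 28028), -1)) = Mul(54440, Pow(Add(Add(Rational(-97, 16), Mul(Rational(-2, 99), Rational(256, 81))), 28028), -1)) = Mul(54440, Pow(Add(Add(Rational(-97, 16), Rational(-512, 8019)), 28028), -1)) = Mul(54440, Pow(Add(Rational(-786035, 128304), 28028), -1)) = Mul(54440, Pow(Rational(3595318477, 128304), -1)) = Mul(54440, Rational(128304, 3595318477)) = Rational(6984869760, 3595318477)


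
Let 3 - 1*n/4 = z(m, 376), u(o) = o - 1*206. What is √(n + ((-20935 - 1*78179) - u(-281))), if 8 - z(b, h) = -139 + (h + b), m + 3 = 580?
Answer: 3*I*√10599 ≈ 308.85*I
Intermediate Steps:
m = 577 (m = -3 + 580 = 577)
z(b, h) = 147 - b - h (z(b, h) = 8 - (-139 + (h + b)) = 8 - (-139 + (b + h)) = 8 - (-139 + b + h) = 8 + (139 - b - h) = 147 - b - h)
u(o) = -206 + o (u(o) = o - 206 = -206 + o)
n = 3236 (n = 12 - 4*(147 - 1*577 - 1*376) = 12 - 4*(147 - 577 - 376) = 12 - 4*(-806) = 12 + 3224 = 3236)
√(n + ((-20935 - 1*78179) - u(-281))) = √(3236 + ((-20935 - 1*78179) - (-206 - 281))) = √(3236 + ((-20935 - 78179) - 1*(-487))) = √(3236 + (-99114 + 487)) = √(3236 - 98627) = √(-95391) = 3*I*√10599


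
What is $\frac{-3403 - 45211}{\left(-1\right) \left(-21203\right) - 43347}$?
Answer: $\frac{24307}{11072} \approx 2.1954$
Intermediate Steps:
$\frac{-3403 - 45211}{\left(-1\right) \left(-21203\right) - 43347} = - \frac{48614}{21203 - 43347} = - \frac{48614}{-22144} = \left(-48614\right) \left(- \frac{1}{22144}\right) = \frac{24307}{11072}$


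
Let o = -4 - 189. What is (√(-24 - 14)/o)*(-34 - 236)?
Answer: 270*I*√38/193 ≈ 8.6238*I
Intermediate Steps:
o = -193
(√(-24 - 14)/o)*(-34 - 236) = (√(-24 - 14)/(-193))*(-34 - 236) = (√(-38)*(-1/193))*(-270) = ((I*√38)*(-1/193))*(-270) = -I*√38/193*(-270) = 270*I*√38/193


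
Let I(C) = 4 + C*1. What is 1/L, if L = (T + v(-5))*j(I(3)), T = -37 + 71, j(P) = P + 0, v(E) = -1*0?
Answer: 1/238 ≈ 0.0042017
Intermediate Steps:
I(C) = 4 + C
v(E) = 0
j(P) = P
T = 34
L = 238 (L = (34 + 0)*(4 + 3) = 34*7 = 238)
1/L = 1/238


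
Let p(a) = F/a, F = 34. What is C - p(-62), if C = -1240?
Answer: -38423/31 ≈ -1239.5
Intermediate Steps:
p(a) = 34/a
C - p(-62) = -1240 - 34/(-62) = -1240 - 34*(-1)/62 = -1240 - 1*(-17/31) = -1240 + 17/31 = -38423/31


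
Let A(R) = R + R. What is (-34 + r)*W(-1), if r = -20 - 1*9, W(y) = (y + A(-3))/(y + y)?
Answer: -441/2 ≈ -220.50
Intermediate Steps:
A(R) = 2*R
W(y) = (-6 + y)/(2*y) (W(y) = (y + 2*(-3))/(y + y) = (y - 6)/((2*y)) = (-6 + y)*(1/(2*y)) = (-6 + y)/(2*y))
r = -29 (r = -20 - 9 = -29)
(-34 + r)*W(-1) = (-34 - 29)*((½)*(-6 - 1)/(-1)) = -63*(-1)*(-7)/2 = -63*7/2 = -441/2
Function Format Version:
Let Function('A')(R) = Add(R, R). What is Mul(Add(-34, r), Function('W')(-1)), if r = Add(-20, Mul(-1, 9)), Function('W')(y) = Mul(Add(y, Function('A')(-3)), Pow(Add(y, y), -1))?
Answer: Rational(-441, 2) ≈ -220.50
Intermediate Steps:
Function('A')(R) = Mul(2, R)
Function('W')(y) = Mul(Rational(1, 2), Pow(y, -1), Add(-6, y)) (Function('W')(y) = Mul(Add(y, Mul(2, -3)), Pow(Add(y, y), -1)) = Mul(Add(y, -6), Pow(Mul(2, y), -1)) = Mul(Add(-6, y), Mul(Rational(1, 2), Pow(y, -1))) = Mul(Rational(1, 2), Pow(y, -1), Add(-6, y)))
r = -29 (r = Add(-20, -9) = -29)
Mul(Add(-34, r), Function('W')(-1)) = Mul(Add(-34, -29), Mul(Rational(1, 2), Pow(-1, -1), Add(-6, -1))) = Mul(-63, Mul(Rational(1, 2), -1, -7)) = Mul(-63, Rational(7, 2)) = Rational(-441, 2)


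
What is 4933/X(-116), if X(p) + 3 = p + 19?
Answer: -4933/100 ≈ -49.330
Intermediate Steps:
X(p) = 16 + p (X(p) = -3 + (p + 19) = -3 + (19 + p) = 16 + p)
4933/X(-116) = 4933/(16 - 116) = 4933/(-100) = 4933*(-1/100) = -4933/100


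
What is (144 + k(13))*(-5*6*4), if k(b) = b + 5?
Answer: -19440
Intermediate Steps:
k(b) = 5 + b
(144 + k(13))*(-5*6*4) = (144 + (5 + 13))*(-5*6*4) = (144 + 18)*(-30*4) = 162*(-120) = -19440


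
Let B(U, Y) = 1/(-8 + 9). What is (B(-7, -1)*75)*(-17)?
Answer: -1275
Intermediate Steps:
B(U, Y) = 1 (B(U, Y) = 1/1 = 1)
(B(-7, -1)*75)*(-17) = (1*75)*(-17) = 75*(-17) = -1275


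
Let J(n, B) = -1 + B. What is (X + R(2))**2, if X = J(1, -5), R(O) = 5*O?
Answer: 16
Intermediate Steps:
X = -6 (X = -1 - 5 = -6)
(X + R(2))**2 = (-6 + 5*2)**2 = (-6 + 10)**2 = 4**2 = 16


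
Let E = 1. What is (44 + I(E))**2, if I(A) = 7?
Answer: 2601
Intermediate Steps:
(44 + I(E))**2 = (44 + 7)**2 = 51**2 = 2601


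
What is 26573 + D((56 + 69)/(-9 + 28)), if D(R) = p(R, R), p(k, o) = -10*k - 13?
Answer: 503390/19 ≈ 26494.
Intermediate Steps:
p(k, o) = -13 - 10*k
D(R) = -13 - 10*R
26573 + D((56 + 69)/(-9 + 28)) = 26573 + (-13 - 10*(56 + 69)/(-9 + 28)) = 26573 + (-13 - 1250/19) = 26573 - 1497/19 = 503390/19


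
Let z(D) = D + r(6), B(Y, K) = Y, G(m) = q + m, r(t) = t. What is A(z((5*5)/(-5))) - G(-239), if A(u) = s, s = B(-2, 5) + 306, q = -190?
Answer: 733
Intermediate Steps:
G(m) = -190 + m
z(D) = 6 + D (z(D) = D + 6 = 6 + D)
s = 304 (s = -2 + 306 = 304)
A(u) = 304
A(z((5*5)/(-5))) - G(-239) = 304 - (-190 - 239) = 304 - 1*(-429) = 304 + 429 = 733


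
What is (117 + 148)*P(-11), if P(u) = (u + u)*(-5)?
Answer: 29150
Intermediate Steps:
P(u) = -10*u (P(u) = (2*u)*(-5) = -10*u)
(117 + 148)*P(-11) = (117 + 148)*(-10*(-11)) = 265*110 = 29150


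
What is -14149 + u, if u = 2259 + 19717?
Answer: 7827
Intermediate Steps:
u = 21976
-14149 + u = -14149 + 21976 = 7827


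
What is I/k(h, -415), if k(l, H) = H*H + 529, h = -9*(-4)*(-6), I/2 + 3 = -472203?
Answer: -472206/86377 ≈ -5.4668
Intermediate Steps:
I = -944412 (I = -6 + 2*(-472203) = -6 - 944406 = -944412)
h = -216 (h = 36*(-6) = -216)
k(l, H) = 529 + H**2 (k(l, H) = H**2 + 529 = 529 + H**2)
I/k(h, -415) = -944412/(529 + (-415)**2) = -944412/(529 + 172225) = -944412/172754 = -944412*1/172754 = -472206/86377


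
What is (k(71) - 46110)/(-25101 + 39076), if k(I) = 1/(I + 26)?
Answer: -4472669/1355575 ≈ -3.2995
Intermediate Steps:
k(I) = 1/(26 + I)
(k(71) - 46110)/(-25101 + 39076) = (1/(26 + 71) - 46110)/(-25101 + 39076) = (1/97 - 46110)/13975 = (1/97 - 46110)*(1/13975) = -4472669/97*1/13975 = -4472669/1355575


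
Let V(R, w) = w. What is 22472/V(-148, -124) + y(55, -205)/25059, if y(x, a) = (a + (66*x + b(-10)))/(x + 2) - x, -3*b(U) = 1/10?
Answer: -240736030351/1328377590 ≈ -181.23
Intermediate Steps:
b(U) = -1/30 (b(U) = -⅓/10 = -⅓*⅒ = -1/30)
y(x, a) = -x + (-1/30 + a + 66*x)/(2 + x) (y(x, a) = (a + (66*x - 1/30))/(x + 2) - x = (a + (-1/30 + 66*x))/(2 + x) - x = (-1/30 + a + 66*x)/(2 + x) - x = -x + (-1/30 + a + 66*x)/(2 + x))
22472/V(-148, -124) + y(55, -205)/25059 = 22472/(-124) + ((-1/30 - 205 - 1*55² + 64*55)/(2 + 55))/25059 = 22472*(-1/124) + ((-1/30 - 205 - 1*3025 + 3520)/57)*(1/25059) = -5618/31 + ((-1/30 - 205 - 3025 + 3520)/57)*(1/25059) = -5618/31 + ((1/57)*(8699/30))*(1/25059) = -5618/31 + (8699/1710)*(1/25059) = -5618/31 + 8699/42850890 = -240736030351/1328377590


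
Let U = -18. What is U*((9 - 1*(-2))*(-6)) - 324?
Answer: 864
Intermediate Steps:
U*((9 - 1*(-2))*(-6)) - 324 = -18*(9 - 1*(-2))*(-6) - 324 = -18*(9 + 2)*(-6) - 324 = -198*(-6) - 324 = -18*(-66) - 324 = 1188 - 324 = 864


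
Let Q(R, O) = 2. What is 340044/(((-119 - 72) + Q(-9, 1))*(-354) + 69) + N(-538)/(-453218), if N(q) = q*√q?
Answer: 113348/22325 + 269*I*√538/226609 ≈ 5.0772 + 0.027534*I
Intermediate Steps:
N(q) = q^(3/2)
340044/(((-119 - 72) + Q(-9, 1))*(-354) + 69) + N(-538)/(-453218) = 340044/(((-119 - 72) + 2)*(-354) + 69) + (-538)^(3/2)/(-453218) = 340044/((-191 + 2)*(-354) + 69) - 538*I*√538*(-1/453218) = 340044/(-189*(-354) + 69) + 269*I*√538/226609 = 340044/(66906 + 69) + 269*I*√538/226609 = 340044/66975 + 269*I*√538/226609 = 340044*(1/66975) + 269*I*√538/226609 = 113348/22325 + 269*I*√538/226609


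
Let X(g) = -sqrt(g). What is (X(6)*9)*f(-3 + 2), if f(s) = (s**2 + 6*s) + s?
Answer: 54*sqrt(6) ≈ 132.27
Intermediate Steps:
f(s) = s**2 + 7*s
(X(6)*9)*f(-3 + 2) = (-sqrt(6)*9)*((-3 + 2)*(7 + (-3 + 2))) = (-9*sqrt(6))*(-(7 - 1)) = (-9*sqrt(6))*(-1*6) = -9*sqrt(6)*(-6) = 54*sqrt(6)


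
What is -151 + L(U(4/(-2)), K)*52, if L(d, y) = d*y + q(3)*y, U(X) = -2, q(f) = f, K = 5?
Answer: 109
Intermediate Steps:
L(d, y) = 3*y + d*y (L(d, y) = d*y + 3*y = 3*y + d*y)
-151 + L(U(4/(-2)), K)*52 = -151 + (5*(3 - 2))*52 = -151 + (5*1)*52 = -151 + 5*52 = -151 + 260 = 109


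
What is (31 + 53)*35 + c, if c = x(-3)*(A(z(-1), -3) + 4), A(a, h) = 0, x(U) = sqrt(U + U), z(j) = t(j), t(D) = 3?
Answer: 2940 + 4*I*sqrt(6) ≈ 2940.0 + 9.798*I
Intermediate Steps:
z(j) = 3
x(U) = sqrt(2)*sqrt(U) (x(U) = sqrt(2*U) = sqrt(2)*sqrt(U))
c = 4*I*sqrt(6) (c = (sqrt(2)*sqrt(-3))*(0 + 4) = (sqrt(2)*(I*sqrt(3)))*4 = (I*sqrt(6))*4 = 4*I*sqrt(6) ≈ 9.798*I)
(31 + 53)*35 + c = (31 + 53)*35 + 4*I*sqrt(6) = 84*35 + 4*I*sqrt(6) = 2940 + 4*I*sqrt(6)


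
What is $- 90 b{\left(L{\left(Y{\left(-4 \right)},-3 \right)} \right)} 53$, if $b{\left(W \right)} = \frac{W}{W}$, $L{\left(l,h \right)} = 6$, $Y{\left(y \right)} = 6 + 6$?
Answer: $-4770$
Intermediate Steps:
$Y{\left(y \right)} = 12$
$b{\left(W \right)} = 1$
$- 90 b{\left(L{\left(Y{\left(-4 \right)},-3 \right)} \right)} 53 = \left(-90\right) 1 \cdot 53 = \left(-90\right) 53 = -4770$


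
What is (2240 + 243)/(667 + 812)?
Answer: 2483/1479 ≈ 1.6788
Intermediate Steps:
(2240 + 243)/(667 + 812) = 2483/1479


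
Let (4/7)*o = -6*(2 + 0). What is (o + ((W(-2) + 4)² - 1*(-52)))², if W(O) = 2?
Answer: 4489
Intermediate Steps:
o = -21 (o = 7*(-6*(2 + 0))/4 = 7*(-6*2)/4 = (7/4)*(-12) = -21)
(o + ((W(-2) + 4)² - 1*(-52)))² = (-21 + ((2 + 4)² - 1*(-52)))² = (-21 + (6² + 52))² = (-21 + (36 + 52))² = (-21 + 88)² = 67² = 4489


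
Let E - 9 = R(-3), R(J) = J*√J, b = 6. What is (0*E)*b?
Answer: 0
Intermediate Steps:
R(J) = J^(3/2)
E = 9 - 3*I*√3 (E = 9 + (-3)^(3/2) = 9 - 3*I*√3 ≈ 9.0 - 5.1962*I)
(0*E)*b = (0*(9 - 3*I*√3))*6 = 0*6 = 0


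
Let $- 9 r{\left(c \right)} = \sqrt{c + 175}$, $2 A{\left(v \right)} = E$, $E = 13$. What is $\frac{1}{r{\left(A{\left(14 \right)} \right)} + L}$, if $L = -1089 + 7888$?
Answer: $\frac{367146}{2496225533} + \frac{33 \sqrt{6}}{2496225533} \approx 0.00014711$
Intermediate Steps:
$L = 6799$
$A{\left(v \right)} = \frac{13}{2}$ ($A{\left(v \right)} = \frac{1}{2} \cdot 13 = \frac{13}{2}$)
$r{\left(c \right)} = - \frac{\sqrt{175 + c}}{9}$ ($r{\left(c \right)} = - \frac{\sqrt{c + 175}}{9} = - \frac{\sqrt{175 + c}}{9}$)
$\frac{1}{r{\left(A{\left(14 \right)} \right)} + L} = \frac{1}{- \frac{\sqrt{175 + \frac{13}{2}}}{9} + 6799} = \frac{1}{- \frac{\sqrt{\frac{363}{2}}}{9} + 6799} = \frac{1}{- \frac{\frac{11}{2} \sqrt{6}}{9} + 6799} = \frac{1}{- \frac{11 \sqrt{6}}{18} + 6799} = \frac{1}{6799 - \frac{11 \sqrt{6}}{18}}$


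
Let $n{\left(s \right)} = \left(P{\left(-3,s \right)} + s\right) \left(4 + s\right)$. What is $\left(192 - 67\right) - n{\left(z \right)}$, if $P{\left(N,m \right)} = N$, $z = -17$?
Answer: $-135$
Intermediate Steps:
$n{\left(s \right)} = \left(-3 + s\right) \left(4 + s\right)$
$\left(192 - 67\right) - n{\left(z \right)} = \left(192 - 67\right) - \left(-12 - 17 + \left(-17\right)^{2}\right) = \left(192 - 67\right) - \left(-12 - 17 + 289\right) = 125 - 260 = -135$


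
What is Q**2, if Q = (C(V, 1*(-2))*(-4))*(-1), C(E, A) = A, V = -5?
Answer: 64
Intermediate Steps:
Q = -8 (Q = ((1*(-2))*(-4))*(-1) = -2*(-4)*(-1) = 8*(-1) = -8)
Q**2 = (-8)**2 = 64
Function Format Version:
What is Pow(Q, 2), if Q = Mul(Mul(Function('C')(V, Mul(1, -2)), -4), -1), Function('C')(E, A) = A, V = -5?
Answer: 64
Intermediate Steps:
Q = -8 (Q = Mul(Mul(Mul(1, -2), -4), -1) = Mul(Mul(-2, -4), -1) = Mul(8, -1) = -8)
Pow(Q, 2) = Pow(-8, 2) = 64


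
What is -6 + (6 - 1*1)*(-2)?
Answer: -16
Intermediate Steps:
-6 + (6 - 1*1)*(-2) = -6 + (6 - 1)*(-2) = -6 + 5*(-2) = -6 - 10 = -16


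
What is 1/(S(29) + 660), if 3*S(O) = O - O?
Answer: 1/660 ≈ 0.0015152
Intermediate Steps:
S(O) = 0 (S(O) = (O - O)/3 = (⅓)*0 = 0)
1/(S(29) + 660) = 1/(0 + 660) = 1/660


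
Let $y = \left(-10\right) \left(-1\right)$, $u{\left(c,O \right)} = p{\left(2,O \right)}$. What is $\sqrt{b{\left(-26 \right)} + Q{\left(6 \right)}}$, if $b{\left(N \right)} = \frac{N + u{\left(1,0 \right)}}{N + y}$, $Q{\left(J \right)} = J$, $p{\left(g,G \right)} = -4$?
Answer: $\frac{3 \sqrt{14}}{4} \approx 2.8062$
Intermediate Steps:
$u{\left(c,O \right)} = -4$
$y = 10$
$b{\left(N \right)} = \frac{-4 + N}{10 + N}$ ($b{\left(N \right)} = \frac{N - 4}{N + 10} = \frac{-4 + N}{10 + N}$)
$\sqrt{b{\left(-26 \right)} + Q{\left(6 \right)}} = \sqrt{\frac{-4 - 26}{10 - 26} + 6} = \sqrt{\frac{1}{-16} \left(-30\right) + 6} = \sqrt{\left(- \frac{1}{16}\right) \left(-30\right) + 6} = \sqrt{\frac{15}{8} + 6} = \sqrt{\frac{63}{8}} = \frac{3 \sqrt{14}}{4}$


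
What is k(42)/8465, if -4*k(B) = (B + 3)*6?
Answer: -27/3386 ≈ -0.0079740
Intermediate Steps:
k(B) = -9/2 - 3*B/2 (k(B) = -(B + 3)*6/4 = -(3 + B)*6/4 = -(18 + 6*B)/4 = -9/2 - 3*B/2)
k(42)/8465 = (-9/2 - 3/2*42)/8465 = (-9/2 - 63)*(1/8465) = -135/2*1/8465 = -27/3386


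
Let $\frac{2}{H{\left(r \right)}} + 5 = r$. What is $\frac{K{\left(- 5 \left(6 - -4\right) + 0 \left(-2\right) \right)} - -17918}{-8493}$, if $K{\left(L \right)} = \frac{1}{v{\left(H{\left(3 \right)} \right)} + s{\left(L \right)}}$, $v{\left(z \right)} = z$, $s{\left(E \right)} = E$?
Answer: $- \frac{6133}{2907} \approx -2.1097$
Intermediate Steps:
$H{\left(r \right)} = \frac{2}{-5 + r}$
$K{\left(L \right)} = \frac{1}{-1 + L}$ ($K{\left(L \right)} = \frac{1}{\frac{2}{-5 + 3} + L} = \frac{1}{\frac{2}{-2} + L} = \frac{1}{2 \left(- \frac{1}{2}\right) + L} = \frac{1}{-1 + L}$)
$\frac{K{\left(- 5 \left(6 - -4\right) + 0 \left(-2\right) \right)} - -17918}{-8493} = \frac{\frac{1}{-1 + \left(- 5 \left(6 - -4\right) + 0 \left(-2\right)\right)} - -17918}{-8493} = \left(\frac{1}{-1 + \left(- 5 \left(6 + 4\right) + 0\right)} + 17918\right) \left(- \frac{1}{8493}\right) = \left(\frac{1}{-1 + \left(\left(-5\right) 10 + 0\right)} + 17918\right) \left(- \frac{1}{8493}\right) = \left(\frac{1}{-1 + \left(-50 + 0\right)} + 17918\right) \left(- \frac{1}{8493}\right) = \left(\frac{1}{-1 - 50} + 17918\right) \left(- \frac{1}{8493}\right) = \left(\frac{1}{-51} + 17918\right) \left(- \frac{1}{8493}\right) = \left(- \frac{1}{51} + 17918\right) \left(- \frac{1}{8493}\right) = \frac{913817}{51} \left(- \frac{1}{8493}\right) = - \frac{6133}{2907}$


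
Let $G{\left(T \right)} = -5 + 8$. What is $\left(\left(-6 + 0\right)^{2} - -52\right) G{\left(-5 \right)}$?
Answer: $264$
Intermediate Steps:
$G{\left(T \right)} = 3$
$\left(\left(-6 + 0\right)^{2} - -52\right) G{\left(-5 \right)} = \left(\left(-6 + 0\right)^{2} - -52\right) 3 = \left(\left(-6\right)^{2} + 52\right) 3 = \left(36 + 52\right) 3 = 88 \cdot 3 = 264$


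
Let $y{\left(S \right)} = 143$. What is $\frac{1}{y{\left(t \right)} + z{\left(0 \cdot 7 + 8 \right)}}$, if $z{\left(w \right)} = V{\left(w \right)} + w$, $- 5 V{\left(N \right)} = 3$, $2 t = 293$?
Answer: $\frac{5}{752} \approx 0.0066489$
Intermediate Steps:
$t = \frac{293}{2}$ ($t = \frac{1}{2} \cdot 293 = \frac{293}{2} \approx 146.5$)
$V{\left(N \right)} = - \frac{3}{5}$ ($V{\left(N \right)} = \left(- \frac{1}{5}\right) 3 = - \frac{3}{5}$)
$z{\left(w \right)} = - \frac{3}{5} + w$
$\frac{1}{y{\left(t \right)} + z{\left(0 \cdot 7 + 8 \right)}} = \frac{1}{143 + \left(- \frac{3}{5} + \left(0 \cdot 7 + 8\right)\right)} = \frac{1}{143 + \left(- \frac{3}{5} + \left(0 + 8\right)\right)} = \frac{1}{143 + \left(- \frac{3}{5} + 8\right)} = \frac{1}{143 + \frac{37}{5}} = \frac{1}{\frac{752}{5}} = \frac{5}{752}$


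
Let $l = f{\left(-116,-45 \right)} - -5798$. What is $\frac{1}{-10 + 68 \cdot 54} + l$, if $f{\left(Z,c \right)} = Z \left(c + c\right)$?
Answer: $\frac{59463557}{3662} \approx 16238.0$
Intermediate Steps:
$f{\left(Z,c \right)} = 2 Z c$ ($f{\left(Z,c \right)} = Z 2 c = 2 Z c$)
$l = 16238$ ($l = 2 \left(-116\right) \left(-45\right) - -5798 = 10440 + 5798 = 16238$)
$\frac{1}{-10 + 68 \cdot 54} + l = \frac{1}{-10 + 68 \cdot 54} + 16238 = \frac{1}{-10 + 3672} + 16238 = \frac{1}{3662} + 16238 = \frac{59463557}{3662}$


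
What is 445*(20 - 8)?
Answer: 5340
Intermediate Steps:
445*(20 - 8) = 445*12 = 5340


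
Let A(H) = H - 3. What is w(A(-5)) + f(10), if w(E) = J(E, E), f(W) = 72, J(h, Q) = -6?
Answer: 66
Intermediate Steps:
A(H) = -3 + H
w(E) = -6
w(A(-5)) + f(10) = -6 + 72 = 66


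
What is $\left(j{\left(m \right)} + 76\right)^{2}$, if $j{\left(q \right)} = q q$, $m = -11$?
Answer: $38809$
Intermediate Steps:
$j{\left(q \right)} = q^{2}$
$\left(j{\left(m \right)} + 76\right)^{2} = \left(\left(-11\right)^{2} + 76\right)^{2} = \left(121 + 76\right)^{2} = 197^{2} = 38809$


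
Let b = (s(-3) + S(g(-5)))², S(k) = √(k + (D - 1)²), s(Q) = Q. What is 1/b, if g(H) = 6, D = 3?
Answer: (3 - √10)⁻² ≈ 37.974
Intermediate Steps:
S(k) = √(4 + k) (S(k) = √(k + (3 - 1)²) = √(k + 2²) = √(k + 4) = √(4 + k))
b = (-3 + √10)² (b = (-3 + √(4 + 6))² = (-3 + √10)² ≈ 0.026334)
1/b = 1/((3 - √10)²) = (3 - √10)⁻²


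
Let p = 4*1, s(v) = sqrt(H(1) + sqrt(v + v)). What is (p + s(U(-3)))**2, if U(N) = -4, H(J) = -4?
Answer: (4 + sqrt(2)*sqrt(-2 + I*sqrt(2)))**2 ≈ 17.364 + 19.703*I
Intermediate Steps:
s(v) = sqrt(-4 + sqrt(2)*sqrt(v)) (s(v) = sqrt(-4 + sqrt(v + v)) = sqrt(-4 + sqrt(2*v)) = sqrt(-4 + sqrt(2)*sqrt(v)))
p = 4
(p + s(U(-3)))**2 = (4 + sqrt(-4 + sqrt(2)*sqrt(-4)))**2 = (4 + sqrt(-4 + sqrt(2)*(2*I)))**2 = (4 + sqrt(-4 + 2*I*sqrt(2)))**2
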